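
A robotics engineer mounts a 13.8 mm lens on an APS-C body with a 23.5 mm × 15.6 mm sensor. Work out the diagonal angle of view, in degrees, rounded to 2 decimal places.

91.25°

Sensor diagonal = √(23.5² + 15.6²) = √795.6100 ≈ 28.2066 mm.
Angle of view α = 2·arctan(d/2f) with d = 28.2066 mm and f = 13.8 mm.
d/2f = 1.02198; arctan(1.02198) ≈ 45.6227°, so α ≈ 91.2454°.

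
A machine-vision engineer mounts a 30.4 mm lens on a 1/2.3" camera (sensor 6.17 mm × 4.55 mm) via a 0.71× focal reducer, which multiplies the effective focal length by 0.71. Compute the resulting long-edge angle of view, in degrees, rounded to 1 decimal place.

Effective focal length f = 30.4 × 0.71 = 21.584 mm.
α = 2·arctan(6.17 / (2 × 21.584)) = 2·arctan(0.14293) ≈ 16.2684°.

16.3°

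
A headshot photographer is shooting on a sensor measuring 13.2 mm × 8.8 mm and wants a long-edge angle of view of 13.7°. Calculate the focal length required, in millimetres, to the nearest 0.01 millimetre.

From α = 2·arctan(w/2f) we get f = w / (2·tan(α/2)).
With w = 13.2 mm and α/2 = 6.85°, tan(α/2) ≈ 0.12013, so f ≈ 13.2 / 0.24026 ≈ 54.9414 mm.

54.94 mm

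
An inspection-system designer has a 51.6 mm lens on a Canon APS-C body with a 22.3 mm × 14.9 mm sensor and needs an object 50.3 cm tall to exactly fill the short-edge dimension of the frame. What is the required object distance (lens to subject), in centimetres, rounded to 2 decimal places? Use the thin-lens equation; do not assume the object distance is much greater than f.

W: 50.3 cm = 503 mm.
Magnification m = h/W = dᵢ/dₒ; combined with 1/f = 1/dₒ + 1/dᵢ this gives dₒ = f·(1 + W/h).
dₒ = 51.6 mm × (1 + 503/14.9) = 51.6 × 34.7584 ≈ 1793.533 mm = 179.353 cm.

179.35 cm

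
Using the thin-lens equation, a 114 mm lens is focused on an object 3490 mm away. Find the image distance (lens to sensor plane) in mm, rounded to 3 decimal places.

1/dᵢ = 1/f − 1/dₒ = 1/114 − 1/3490 = 0.0084854 mm⁻¹.
dᵢ = 1/0.0084854 ≈ 117.8495 mm.

117.850 mm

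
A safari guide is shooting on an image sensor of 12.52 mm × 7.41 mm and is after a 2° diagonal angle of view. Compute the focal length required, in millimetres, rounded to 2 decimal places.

416.74 mm

Sensor diagonal = √(12.52² + 7.41²) = √211.6585 ≈ 14.5485 mm.
From α = 2·arctan(d/2f) we get f = d / (2·tan(α/2)).
With d = 14.5485 mm and α/2 = 1°, tan(α/2) ≈ 0.01746, so f ≈ 14.5485 / 0.03491 ≈ 416.7412 mm.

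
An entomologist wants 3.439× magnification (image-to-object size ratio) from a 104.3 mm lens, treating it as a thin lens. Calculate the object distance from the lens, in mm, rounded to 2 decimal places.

134.63 mm

With m = dᵢ/dₒ and 1/f = 1/dₒ + 1/dᵢ, substituting dᵢ = m·dₒ gives 1/f = (1 + 1/m)/dₒ, hence dₒ = f·(1 + 1/m).
dₒ = 104.3 × (1 + 1/3.439) = 104.3 × 1.29078 ≈ 134.629 mm.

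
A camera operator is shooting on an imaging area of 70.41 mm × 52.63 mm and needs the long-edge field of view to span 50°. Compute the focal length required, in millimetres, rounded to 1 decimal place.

From α = 2·arctan(w/2f) we get f = w / (2·tan(α/2)).
With w = 70.41 mm and α/2 = 25°, tan(α/2) ≈ 0.46631, so f ≈ 70.41 / 0.93262 ≈ 75.4974 mm.

75.5 mm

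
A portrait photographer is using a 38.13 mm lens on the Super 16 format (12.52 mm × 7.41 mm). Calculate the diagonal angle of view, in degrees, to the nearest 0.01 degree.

Sensor diagonal = √(12.52² + 7.41²) = √211.6585 ≈ 14.5485 mm.
Angle of view α = 2·arctan(d/2f) with d = 14.5485 mm and f = 38.13 mm.
d/2f = 0.19077; arctan(0.19077) ≈ 10.8008°, so α ≈ 21.6016°.

21.60°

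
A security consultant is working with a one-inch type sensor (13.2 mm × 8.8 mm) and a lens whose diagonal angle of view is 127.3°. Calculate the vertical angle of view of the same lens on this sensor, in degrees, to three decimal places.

96.474°

Sensor diagonal = √(13.2² + 8.8²) = √251.6800 ≈ 15.8644 mm.
From the diagonal AOV: f = 15.8644 / (2·tan(63.65°)) = 15.8644 / 4.03782 ≈ 3.9290 mm.
Vertical AOV = 2·arctan(8.8 / (2 × 3.9290)) = 2·arctan(1.11989) ≈ 96.4738°.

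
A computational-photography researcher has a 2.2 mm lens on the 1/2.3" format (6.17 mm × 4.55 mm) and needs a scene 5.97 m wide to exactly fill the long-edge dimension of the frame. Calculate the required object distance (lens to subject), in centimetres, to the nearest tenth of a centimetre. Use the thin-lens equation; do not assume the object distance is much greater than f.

213.1 cm

W: 5.97 m = 5970 mm.
Magnification m = w/W = dᵢ/dₒ; combined with 1/f = 1/dₒ + 1/dᵢ this gives dₒ = f·(1 + W/w).
dₒ = 2.2 mm × (1 + 5970/6.17) = 2.2 × 968.5851 ≈ 2130.887 mm = 213.089 cm.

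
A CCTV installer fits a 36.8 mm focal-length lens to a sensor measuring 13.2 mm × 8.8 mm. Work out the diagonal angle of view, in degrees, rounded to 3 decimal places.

Sensor diagonal = √(13.2² + 8.8²) = √251.6800 ≈ 15.8644 mm.
Angle of view α = 2·arctan(d/2f) with d = 15.8644 mm and f = 36.8 mm.
d/2f = 0.21555; arctan(0.21555) ≈ 12.1640°, so α ≈ 24.3279°.

24.328°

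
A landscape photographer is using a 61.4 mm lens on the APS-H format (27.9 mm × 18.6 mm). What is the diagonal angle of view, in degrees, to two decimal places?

30.55°

Sensor diagonal = √(27.9² + 18.6²) = √1124.3700 ≈ 33.5316 mm.
Angle of view α = 2·arctan(d/2f) with d = 33.5316 mm and f = 61.4 mm.
d/2f = 0.27306; arctan(0.27306) ≈ 15.2728°, so α ≈ 30.5456°.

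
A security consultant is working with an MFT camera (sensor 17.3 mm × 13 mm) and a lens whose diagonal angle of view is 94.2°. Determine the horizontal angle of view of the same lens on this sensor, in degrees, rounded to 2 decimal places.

Sensor diagonal = √(17.3² + 13²) = √468.2900 ≈ 21.6400 mm.
From the diagonal AOV: f = 21.6400 / (2·tan(47.1°)) = 21.6400 / 2.15226 ≈ 10.0546 mm.
Horizontal AOV = 2·arctan(17.3 / (2 × 10.0546)) = 2·arctan(0.86031) ≈ 81.4112°.

81.41°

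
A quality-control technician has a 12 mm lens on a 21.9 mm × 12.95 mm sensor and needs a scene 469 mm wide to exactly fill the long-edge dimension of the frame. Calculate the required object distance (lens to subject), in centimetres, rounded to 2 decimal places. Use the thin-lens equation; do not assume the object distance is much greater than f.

26.90 cm

Magnification m = w/W = dᵢ/dₒ; combined with 1/f = 1/dₒ + 1/dᵢ this gives dₒ = f·(1 + W/w).
dₒ = 12 mm × (1 + 469/21.9) = 12 × 22.4155 ≈ 268.986 mm = 26.8986 cm.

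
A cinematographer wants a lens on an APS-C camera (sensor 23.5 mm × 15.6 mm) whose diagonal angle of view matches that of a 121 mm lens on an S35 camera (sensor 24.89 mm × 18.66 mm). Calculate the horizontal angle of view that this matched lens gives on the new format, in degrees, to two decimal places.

12.23°

Sensor diagonal = √(24.89² + 18.66²) = √967.7077 ≈ 31.1080 mm.
Sensor diagonal = √(23.5² + 15.6²) = √795.6100 ≈ 28.2066 mm.
Equal diagonal AOV ⇒ f₂ = f₁ · 28.2066/31.1080 = 121 × 0.90673 ≈ 109.7143 mm.
Horizontal AOV on the new format = 2·arctan(23.5 / (2 × 109.7143)) = 2·arctan(0.10710) ≈ 12.2257°.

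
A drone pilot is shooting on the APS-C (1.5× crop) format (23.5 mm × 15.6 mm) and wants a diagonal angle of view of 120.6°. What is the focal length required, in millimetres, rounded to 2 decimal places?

Sensor diagonal = √(23.5² + 15.6²) = √795.6100 ≈ 28.2066 mm.
From α = 2·arctan(d/2f) we get f = d / (2·tan(α/2)).
With d = 28.2066 mm and α/2 = 60.3°, tan(α/2) ≈ 1.75319, so f ≈ 28.2066 / 3.50637 ≈ 8.0444 mm.

8.04 mm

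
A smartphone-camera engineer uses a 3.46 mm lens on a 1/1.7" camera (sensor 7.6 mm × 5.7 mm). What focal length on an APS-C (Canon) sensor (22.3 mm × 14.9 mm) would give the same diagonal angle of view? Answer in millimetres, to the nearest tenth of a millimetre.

Sensor diagonal = √(7.6² + 5.7²) = √90.2500 ≈ 9.5000 mm.
Sensor diagonal = √(22.3² + 14.9²) = √719.3000 ≈ 26.8198 mm.
Equal angle of view means equal diagonal/f ratio, so f₂ = f₁ · (diagonal₂/diagonal₁) = 3.46 × 26.8198/9.5000.
f₂ = 3.46 × 2.82313 ≈ 9.768 mm.

9.8 mm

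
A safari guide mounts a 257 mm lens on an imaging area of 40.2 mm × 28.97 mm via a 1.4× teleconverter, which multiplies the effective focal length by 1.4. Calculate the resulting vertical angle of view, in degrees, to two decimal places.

4.61°

Effective focal length f = 257 × 1.4 = 359.8 mm.
α = 2·arctan(28.97 / (2 × 359.8)) = 2·arctan(0.04026) ≈ 4.6108°.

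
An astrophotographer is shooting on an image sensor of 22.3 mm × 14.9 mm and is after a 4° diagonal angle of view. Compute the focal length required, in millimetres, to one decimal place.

Sensor diagonal = √(22.3² + 14.9²) = √719.3000 ≈ 26.8198 mm.
From α = 2·arctan(d/2f) we get f = d / (2·tan(α/2)).
With d = 26.8198 mm and α/2 = 2°, tan(α/2) ≈ 0.03492, so f ≈ 26.8198 / 0.06984 ≈ 384.0088 mm.

384.0 mm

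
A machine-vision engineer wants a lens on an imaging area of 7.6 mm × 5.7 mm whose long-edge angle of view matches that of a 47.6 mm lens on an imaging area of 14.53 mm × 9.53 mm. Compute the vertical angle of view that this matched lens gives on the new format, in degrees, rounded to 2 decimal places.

Equal long-edge AOV ⇒ f₂ = f₁ · 7.6/14.53 = 47.6 × 0.52306 ≈ 24.8975 mm.
Vertical AOV on the new format = 2·arctan(5.7 / (2 × 24.8975)) = 2·arctan(0.11447) ≈ 13.0604°.

13.06°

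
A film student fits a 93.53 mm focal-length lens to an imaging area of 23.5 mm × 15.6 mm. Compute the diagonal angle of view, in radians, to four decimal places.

0.2993 rad

Sensor diagonal = √(23.5² + 15.6²) = √795.6100 ≈ 28.2066 mm.
Angle of view α = 2·arctan(d/2f) with d = 28.2066 mm and f = 93.53 mm.
d/2f = 0.15079; arctan(0.15079) ≈ 0.1497 rad, so α ≈ 0.2993 rad.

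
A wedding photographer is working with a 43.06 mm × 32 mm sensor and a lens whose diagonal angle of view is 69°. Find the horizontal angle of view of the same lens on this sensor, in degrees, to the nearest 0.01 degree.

Sensor diagonal = √(43.06² + 32²) = √2878.1636 ≈ 53.6485 mm.
From the diagonal AOV: f = 53.6485 / (2·tan(34.5°)) = 53.6485 / 1.37456 ≈ 39.0295 mm.
Horizontal AOV = 2·arctan(43.06 / (2 × 39.0295)) = 2·arctan(0.55163) ≈ 57.7652°.

57.77°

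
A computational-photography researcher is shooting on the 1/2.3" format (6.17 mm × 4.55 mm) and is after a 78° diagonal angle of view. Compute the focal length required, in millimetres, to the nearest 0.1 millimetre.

Sensor diagonal = √(6.17² + 4.55²) = √58.7714 ≈ 7.6663 mm.
From α = 2·arctan(d/2f) we get f = d / (2·tan(α/2)).
With d = 7.6663 mm and α/2 = 39°, tan(α/2) ≈ 0.80978, so f ≈ 7.6663 / 1.61957 ≈ 4.7335 mm.

4.7 mm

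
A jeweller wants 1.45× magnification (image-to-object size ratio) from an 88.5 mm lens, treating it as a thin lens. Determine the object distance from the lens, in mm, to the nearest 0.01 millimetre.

149.53 mm

With m = dᵢ/dₒ and 1/f = 1/dₒ + 1/dᵢ, substituting dᵢ = m·dₒ gives 1/f = (1 + 1/m)/dₒ, hence dₒ = f·(1 + 1/m).
dₒ = 88.5 × (1 + 1/1.45) = 88.5 × 1.68966 ≈ 149.534 mm.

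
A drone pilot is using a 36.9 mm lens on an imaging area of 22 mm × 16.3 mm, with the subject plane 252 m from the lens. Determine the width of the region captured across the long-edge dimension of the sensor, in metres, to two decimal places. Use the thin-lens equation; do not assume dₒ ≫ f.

150.22 m

dₒ: 252 m = 252000 mm.
Similar triangles through the lens centre give W/dₒ = w/dᵢ; with 1/f = 1/dₒ + 1/dᵢ this gives W = w·(dₒ − f)/f.
W = 22 mm × (252000 − 36.9) / 36.9 = 22 × 6828.2683 ≈ 150221.902 mm = 150.222 m.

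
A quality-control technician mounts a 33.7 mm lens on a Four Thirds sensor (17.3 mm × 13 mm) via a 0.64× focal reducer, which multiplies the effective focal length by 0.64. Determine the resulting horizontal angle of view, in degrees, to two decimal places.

43.71°

Effective focal length f = 33.7 × 0.64 = 21.568 mm.
α = 2·arctan(17.3 / (2 × 21.568)) = 2·arctan(0.40106) ≈ 43.7072°.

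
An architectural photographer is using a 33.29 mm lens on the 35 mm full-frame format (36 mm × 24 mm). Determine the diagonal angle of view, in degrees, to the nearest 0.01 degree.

Sensor diagonal = √(36² + 24²) = √1872.0000 ≈ 43.2666 mm.
Angle of view α = 2·arctan(d/2f) with d = 43.2666 mm and f = 33.29 mm.
d/2f = 0.64984; arctan(0.64984) ≈ 33.0176°, so α ≈ 66.0352°.

66.04°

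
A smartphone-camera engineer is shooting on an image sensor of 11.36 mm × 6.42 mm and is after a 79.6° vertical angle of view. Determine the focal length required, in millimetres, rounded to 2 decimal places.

From α = 2·arctan(h/2f) we get f = h / (2·tan(α/2)).
With h = 6.42 mm and α/2 = 39.8°, tan(α/2) ≈ 0.83317, so f ≈ 6.42 / 1.66634 ≈ 3.8528 mm.

3.85 mm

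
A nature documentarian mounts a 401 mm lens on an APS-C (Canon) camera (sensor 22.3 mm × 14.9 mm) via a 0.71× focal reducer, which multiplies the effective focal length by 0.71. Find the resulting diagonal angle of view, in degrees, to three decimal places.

Effective focal length f = 401 × 0.71 = 284.71 mm.
Sensor diagonal = √(22.3² + 14.9²) = √719.3000 ≈ 26.8198 mm.
α = 2·arctan(26.820 / (2 × 284.71)) = 2·arctan(0.04710) ≈ 5.3933°.

5.393°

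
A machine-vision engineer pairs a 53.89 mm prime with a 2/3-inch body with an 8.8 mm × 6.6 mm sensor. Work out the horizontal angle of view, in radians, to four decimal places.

0.1629 rad

Angle of view α = 2·arctan(w/2f) with w = 8.8 mm and f = 53.89 mm.
w/2f = 0.08165; arctan(0.08165) ≈ 0.0815 rad, so α ≈ 0.1629 rad.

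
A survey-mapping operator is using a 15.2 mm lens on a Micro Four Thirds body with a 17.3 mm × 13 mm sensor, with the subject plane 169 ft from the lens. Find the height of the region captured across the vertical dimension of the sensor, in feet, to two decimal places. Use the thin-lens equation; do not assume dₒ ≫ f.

dₒ: 169 ft × 304.8 mm/ft = 51511.20 mm.
Similar triangles through the lens centre give W/dₒ = h/dᵢ; with 1/f = 1/dₒ + 1/dᵢ this gives W = h·(dₒ − f)/f.
W = 13 mm × (51511.2 − 15.2) / 15.2 = 13 × 3387.8946 ≈ 44042.630 mm = 44042.630/304.8 ft = 144.497 ft.

144.50 ft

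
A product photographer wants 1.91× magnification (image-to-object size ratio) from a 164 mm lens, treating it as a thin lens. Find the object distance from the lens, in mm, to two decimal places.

With m = dᵢ/dₒ and 1/f = 1/dₒ + 1/dᵢ, substituting dᵢ = m·dₒ gives 1/f = (1 + 1/m)/dₒ, hence dₒ = f·(1 + 1/m).
dₒ = 164 × (1 + 1/1.91) = 164 × 1.52356 ≈ 249.864 mm.

249.86 mm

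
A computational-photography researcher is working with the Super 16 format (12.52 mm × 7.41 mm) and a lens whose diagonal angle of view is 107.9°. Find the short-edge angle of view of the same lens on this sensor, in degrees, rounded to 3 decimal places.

Sensor diagonal = √(12.52² + 7.41²) = √211.6585 ≈ 14.5485 mm.
From the diagonal AOV: f = 14.5485 / (2·tan(53.95°)) = 14.5485 / 2.74772 ≈ 5.2948 mm.
Short-edge AOV = 2·arctan(7.41 / (2 × 5.2948)) = 2·arctan(0.69975) ≈ 69.9648°.

69.965°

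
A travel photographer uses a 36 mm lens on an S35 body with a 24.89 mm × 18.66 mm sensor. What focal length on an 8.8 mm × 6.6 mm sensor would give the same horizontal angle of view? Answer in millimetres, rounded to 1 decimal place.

Equal angle of view means equal width/f ratio, so f₂ = f₁ · (width₂/width₁) = 36 × 8.8/24.89.
f₂ = 36 × 0.35356 ≈ 12.728 mm.

12.7 mm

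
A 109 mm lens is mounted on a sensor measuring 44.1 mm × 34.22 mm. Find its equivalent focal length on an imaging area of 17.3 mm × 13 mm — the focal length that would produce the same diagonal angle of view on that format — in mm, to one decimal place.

42.3 mm

Sensor diagonal = √(44.1² + 34.22²) = √3115.8184 ≈ 55.8195 mm.
Sensor diagonal = √(17.3² + 13²) = √468.2900 ≈ 21.6400 mm.
Equal angle of view means equal diagonal/f ratio, so f₂ = f₁ · (diagonal₂/diagonal₁) = 109 × 21.6400/55.8195.
f₂ = 109 × 0.38768 ≈ 42.257 mm.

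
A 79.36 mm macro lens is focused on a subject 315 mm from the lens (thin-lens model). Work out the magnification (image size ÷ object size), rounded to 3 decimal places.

0.337×

Thin lens: 1/f = 1/dₒ + 1/dᵢ → 1/dᵢ = 1/79.36 − 1/315 = 0.0094262 mm⁻¹, so dᵢ ≈ 106.0873 mm.
Magnification m = dᵢ/dₒ = 106.0873/315 ≈ 0.33678.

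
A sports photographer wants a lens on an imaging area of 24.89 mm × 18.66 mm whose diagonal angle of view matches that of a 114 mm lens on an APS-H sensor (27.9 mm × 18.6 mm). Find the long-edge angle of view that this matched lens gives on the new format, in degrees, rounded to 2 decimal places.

Sensor diagonal = √(27.9² + 18.6²) = √1124.3700 ≈ 33.5316 mm.
Sensor diagonal = √(24.89² + 18.66²) = √967.7077 ≈ 31.1080 mm.
Equal diagonal AOV ⇒ f₂ = f₁ · 31.1080/33.5316 = 114 × 0.92772 ≈ 105.7602 mm.
Long-edge AOV on the new format = 2·arctan(24.89 / (2 × 105.7602)) = 2·arctan(0.11767) ≈ 13.4225°.

13.42°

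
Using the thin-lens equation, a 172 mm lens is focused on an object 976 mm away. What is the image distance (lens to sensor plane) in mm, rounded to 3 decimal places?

208.796 mm

1/dᵢ = 1/f − 1/dₒ = 1/172 − 1/976 = 0.0047894 mm⁻¹.
dᵢ = 1/0.0047894 ≈ 208.7960 mm.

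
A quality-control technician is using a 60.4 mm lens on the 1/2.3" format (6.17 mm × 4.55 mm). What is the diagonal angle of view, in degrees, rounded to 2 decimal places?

7.26°

Sensor diagonal = √(6.17² + 4.55²) = √58.7714 ≈ 7.6663 mm.
Angle of view α = 2·arctan(d/2f) with d = 7.6663 mm and f = 60.4 mm.
d/2f = 0.06346; arctan(0.06346) ≈ 3.6313°, so α ≈ 7.2625°.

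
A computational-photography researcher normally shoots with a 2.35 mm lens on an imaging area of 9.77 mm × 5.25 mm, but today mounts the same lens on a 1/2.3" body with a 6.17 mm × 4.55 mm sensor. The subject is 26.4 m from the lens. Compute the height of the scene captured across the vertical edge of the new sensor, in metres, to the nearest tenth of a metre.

51.1 m

The focal length stays 2.35 mm; the relevant sensor dimension is now h = 4.55 mm. Object distance dₒ = 26.4 m = 26400 mm.
Thin-lens field height W = h·(dₒ − f)/f = 4.55 × (26400 − 2.35)/2.35 ≈ 51110.344 mm = 51.1103 m.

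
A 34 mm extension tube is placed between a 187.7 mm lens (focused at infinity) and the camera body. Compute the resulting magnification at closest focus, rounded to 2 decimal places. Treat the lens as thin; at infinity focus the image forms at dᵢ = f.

0.18×

The tube moves the image plane from f to f + e, so dᵢ = 187.7 + 34 = 221.7 mm. Focus is achieved when 1/f = 1/dₒ + 1/dᵢ, giving dₒ = 1/(1/f − 1/(f+e)).
Magnification m = dᵢ/dₒ = (f+e)·(1/f − 1/(f+e)) = e/f = 34/187.7 ≈ 0.1811.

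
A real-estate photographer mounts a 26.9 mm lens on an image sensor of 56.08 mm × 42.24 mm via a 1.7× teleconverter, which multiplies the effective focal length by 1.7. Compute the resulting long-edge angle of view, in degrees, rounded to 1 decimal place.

Effective focal length f = 26.9 × 1.7 = 45.73 mm.
α = 2·arctan(56.08 / (2 × 45.73)) = 2·arctan(0.61316) ≈ 63.0303°.

63.0°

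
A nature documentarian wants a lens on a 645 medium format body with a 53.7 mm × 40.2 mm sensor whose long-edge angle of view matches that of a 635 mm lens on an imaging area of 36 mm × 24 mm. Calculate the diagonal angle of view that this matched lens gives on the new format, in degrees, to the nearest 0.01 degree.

4.06°

Equal long-edge AOV ⇒ f₂ = f₁ · 53.7/36 = 635 × 1.49167 ≈ 947.2083 mm.
Sensor diagonal = √(53.7² + 40.2²) = √4499.7300 ≈ 67.0800 mm.
Diagonal AOV on the new format = 2·arctan(67.0800 / (2 × 947.2083)) = 2·arctan(0.03541) ≈ 4.0559°.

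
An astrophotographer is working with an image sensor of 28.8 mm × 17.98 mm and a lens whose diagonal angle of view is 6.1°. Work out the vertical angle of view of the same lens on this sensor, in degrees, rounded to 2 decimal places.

3.23°

Sensor diagonal = √(28.8² + 17.98²) = √1152.7204 ≈ 33.9517 mm.
From the diagonal AOV: f = 33.9517 / (2·tan(3.05°)) = 33.9517 / 0.10657 ≈ 318.5989 mm.
Vertical AOV = 2·arctan(17.98 / (2 × 318.5989)) = 2·arctan(0.02822) ≈ 3.2326°.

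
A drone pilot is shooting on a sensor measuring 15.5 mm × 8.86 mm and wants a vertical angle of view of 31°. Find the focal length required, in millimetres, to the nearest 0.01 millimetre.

15.97 mm

From α = 2·arctan(h/2f) we get f = h / (2·tan(α/2)).
With h = 8.86 mm and α/2 = 15.5°, tan(α/2) ≈ 0.27732, so f ≈ 8.86 / 0.55465 ≈ 15.9741 mm.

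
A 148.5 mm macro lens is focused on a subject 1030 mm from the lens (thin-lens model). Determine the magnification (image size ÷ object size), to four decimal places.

0.1685×

Thin lens: 1/f = 1/dₒ + 1/dᵢ → 1/dᵢ = 1/148.5 − 1/1030 = 0.0057631 mm⁻¹, so dᵢ ≈ 173.5167 mm.
Magnification m = dᵢ/dₒ = 173.5167/1030 ≈ 0.16846.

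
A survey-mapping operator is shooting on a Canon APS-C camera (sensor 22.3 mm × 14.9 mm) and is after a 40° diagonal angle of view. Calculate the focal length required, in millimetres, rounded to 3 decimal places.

36.843 mm

Sensor diagonal = √(22.3² + 14.9²) = √719.3000 ≈ 26.8198 mm.
From α = 2·arctan(d/2f) we get f = d / (2·tan(α/2)).
With d = 26.8198 mm and α/2 = 20°, tan(α/2) ≈ 0.36397, so f ≈ 26.8198 / 0.72794 ≈ 36.8434 mm.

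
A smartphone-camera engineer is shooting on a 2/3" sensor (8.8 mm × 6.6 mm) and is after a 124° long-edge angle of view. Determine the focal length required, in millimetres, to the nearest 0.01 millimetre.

2.34 mm

From α = 2·arctan(w/2f) we get f = w / (2·tan(α/2)).
With w = 8.8 mm and α/2 = 62°, tan(α/2) ≈ 1.88073, so f ≈ 8.8 / 3.76145 ≈ 2.3395 mm.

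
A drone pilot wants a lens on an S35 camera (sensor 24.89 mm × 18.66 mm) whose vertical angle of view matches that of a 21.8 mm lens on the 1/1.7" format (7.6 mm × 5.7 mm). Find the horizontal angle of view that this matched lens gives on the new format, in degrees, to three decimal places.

19.784°

Equal vertical AOV ⇒ f₂ = f₁ · 18.66/5.7 = 21.8 × 3.27368 ≈ 71.3663 mm.
Horizontal AOV on the new format = 2·arctan(24.89 / (2 × 71.3663)) = 2·arctan(0.17438) ≈ 19.7838°.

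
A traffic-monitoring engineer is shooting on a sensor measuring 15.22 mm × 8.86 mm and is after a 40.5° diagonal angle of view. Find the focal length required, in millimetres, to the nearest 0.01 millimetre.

23.87 mm

Sensor diagonal = √(15.22² + 8.86²) = √310.1480 ≈ 17.6110 mm.
From α = 2·arctan(d/2f) we get f = d / (2·tan(α/2)).
With d = 17.6110 mm and α/2 = 20.25°, tan(α/2) ≈ 0.36892, so f ≈ 17.6110 / 0.73784 ≈ 23.8684 mm.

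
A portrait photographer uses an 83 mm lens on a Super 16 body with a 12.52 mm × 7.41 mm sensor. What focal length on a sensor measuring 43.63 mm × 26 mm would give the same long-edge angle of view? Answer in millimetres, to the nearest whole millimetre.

289 mm

Equal angle of view means equal width/f ratio, so f₂ = f₁ · (width₂/width₁) = 83 × 43.63/12.52.
f₂ = 83 × 3.48482 ≈ 289.240 mm.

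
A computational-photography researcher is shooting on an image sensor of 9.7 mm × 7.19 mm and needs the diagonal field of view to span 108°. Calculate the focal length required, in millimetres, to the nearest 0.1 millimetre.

Sensor diagonal = √(9.7² + 7.19²) = √145.7861 ≈ 12.0742 mm.
From α = 2·arctan(d/2f) we get f = d / (2·tan(α/2)).
With d = 12.0742 mm and α/2 = 54°, tan(α/2) ≈ 1.37638, so f ≈ 12.0742 / 2.75276 ≈ 4.3862 mm.

4.4 mm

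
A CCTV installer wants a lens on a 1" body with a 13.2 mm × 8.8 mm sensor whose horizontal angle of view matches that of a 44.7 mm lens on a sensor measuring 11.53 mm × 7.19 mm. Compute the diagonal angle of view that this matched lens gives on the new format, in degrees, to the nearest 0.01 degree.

17.62°

Equal horizontal AOV ⇒ f₂ = f₁ · 13.2/11.53 = 44.7 × 1.14484 ≈ 51.1743 mm.
Sensor diagonal = √(13.2² + 8.8²) = √251.6800 ≈ 15.8644 mm.
Diagonal AOV on the new format = 2·arctan(15.8644 / (2 × 51.1743)) = 2·arctan(0.15500) ≈ 17.6219°.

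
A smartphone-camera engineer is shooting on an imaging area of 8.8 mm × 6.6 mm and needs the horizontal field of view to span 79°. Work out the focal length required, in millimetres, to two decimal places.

5.34 mm

From α = 2·arctan(w/2f) we get f = w / (2·tan(α/2)).
With w = 8.8 mm and α/2 = 39.5°, tan(α/2) ≈ 0.82434, so f ≈ 8.8 / 1.64867 ≈ 5.3376 mm.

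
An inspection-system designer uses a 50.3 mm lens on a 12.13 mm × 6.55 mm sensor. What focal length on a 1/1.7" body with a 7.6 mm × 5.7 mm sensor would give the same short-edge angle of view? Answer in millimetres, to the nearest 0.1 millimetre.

43.8 mm

Equal angle of view means equal height/f ratio, so f₂ = f₁ · (height₂/height₁) = 50.3 × 5.7/6.55.
f₂ = 50.3 × 0.87023 ≈ 43.773 mm.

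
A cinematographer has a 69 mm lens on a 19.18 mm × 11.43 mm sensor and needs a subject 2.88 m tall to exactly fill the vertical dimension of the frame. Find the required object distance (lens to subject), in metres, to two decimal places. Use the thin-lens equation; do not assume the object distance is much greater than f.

17.45 m

W: 2.88 m = 2880 mm.
Magnification m = h/W = dᵢ/dₒ; combined with 1/f = 1/dₒ + 1/dᵢ this gives dₒ = f·(1 + W/h).
dₒ = 69 mm × (1 + 2880/11.43) = 69 × 252.9685 ≈ 17454.827 mm = 17.4548 m.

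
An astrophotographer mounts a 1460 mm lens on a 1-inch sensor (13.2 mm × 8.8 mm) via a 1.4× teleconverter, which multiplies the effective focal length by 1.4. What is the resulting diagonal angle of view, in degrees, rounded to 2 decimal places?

Effective focal length f = 1460 × 1.4 = 2044 mm.
Sensor diagonal = √(13.2² + 8.8²) = √251.6800 ≈ 15.8644 mm.
α = 2·arctan(15.864 / (2 × 2044)) = 2·arctan(0.00388) ≈ 0.4447°.

0.44°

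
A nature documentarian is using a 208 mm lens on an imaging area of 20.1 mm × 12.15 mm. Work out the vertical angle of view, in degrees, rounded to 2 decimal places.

3.35°

Angle of view α = 2·arctan(h/2f) with h = 12.15 mm and f = 208 mm.
h/2f = 0.02921; arctan(0.02921) ≈ 1.6729°, so α ≈ 3.3459°.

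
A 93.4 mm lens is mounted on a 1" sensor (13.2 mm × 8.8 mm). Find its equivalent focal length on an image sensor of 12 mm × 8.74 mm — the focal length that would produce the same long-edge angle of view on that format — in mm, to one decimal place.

Equal angle of view means equal width/f ratio, so f₂ = f₁ · (width₂/width₁) = 93.4 × 12/13.2.
f₂ = 93.4 × 0.90909 ≈ 84.909 mm.

84.9 mm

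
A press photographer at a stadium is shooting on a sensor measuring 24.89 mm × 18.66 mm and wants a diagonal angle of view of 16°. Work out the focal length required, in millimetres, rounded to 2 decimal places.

110.67 mm

Sensor diagonal = √(24.89² + 18.66²) = √967.7077 ≈ 31.1080 mm.
From α = 2·arctan(d/2f) we get f = d / (2·tan(α/2)).
With d = 31.1080 mm and α/2 = 8°, tan(α/2) ≈ 0.14054, so f ≈ 31.1080 / 0.28108 ≈ 110.6725 mm.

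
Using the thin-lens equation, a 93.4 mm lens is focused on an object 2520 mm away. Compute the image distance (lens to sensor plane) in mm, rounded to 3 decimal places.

1/dᵢ = 1/f − 1/dₒ = 1/93.4 − 1/2520 = 0.0103098 mm⁻¹.
dᵢ = 1/0.0103098 ≈ 96.9950 mm.

96.995 mm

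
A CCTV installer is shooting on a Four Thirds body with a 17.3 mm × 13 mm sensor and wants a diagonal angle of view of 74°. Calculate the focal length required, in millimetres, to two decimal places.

14.36 mm

Sensor diagonal = √(17.3² + 13²) = √468.2900 ≈ 21.6400 mm.
From α = 2·arctan(d/2f) we get f = d / (2·tan(α/2)).
With d = 21.6400 mm and α/2 = 37°, tan(α/2) ≈ 0.75355, so f ≈ 21.6400 / 1.50711 ≈ 14.3586 mm.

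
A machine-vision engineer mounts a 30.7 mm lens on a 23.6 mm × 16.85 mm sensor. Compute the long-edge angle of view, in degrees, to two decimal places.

42.05°

Angle of view α = 2·arctan(w/2f) with w = 23.6 mm and f = 30.7 mm.
w/2f = 0.38436; arctan(0.38436) ≈ 21.0250°, so α ≈ 42.0500°.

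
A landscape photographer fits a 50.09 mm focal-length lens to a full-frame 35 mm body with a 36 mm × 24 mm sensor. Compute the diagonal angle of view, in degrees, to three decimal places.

Sensor diagonal = √(36² + 24²) = √1872.0000 ≈ 43.2666 mm.
Angle of view α = 2·arctan(d/2f) with d = 43.2666 mm and f = 50.09 mm.
d/2f = 0.43189; arctan(0.43189) ≈ 23.3590°, so α ≈ 46.7179°.

46.718°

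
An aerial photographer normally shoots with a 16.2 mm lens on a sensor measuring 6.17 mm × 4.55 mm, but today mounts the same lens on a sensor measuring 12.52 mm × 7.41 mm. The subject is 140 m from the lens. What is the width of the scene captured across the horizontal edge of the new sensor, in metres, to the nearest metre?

The focal length stays 16.2 mm; the relevant sensor dimension is now w = 12.52 mm. Object distance dₒ = 140 m = 140000 mm.
Thin-lens field width W = w·(dₒ − f)/f = 12.52 × (140000 − 16.2)/16.2 ≈ 108185.011 mm = 108.185 m.

108 m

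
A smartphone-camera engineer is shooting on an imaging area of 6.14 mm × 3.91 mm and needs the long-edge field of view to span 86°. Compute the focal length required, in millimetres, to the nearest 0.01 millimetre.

From α = 2·arctan(w/2f) we get f = w / (2·tan(α/2)).
With w = 6.14 mm and α/2 = 43°, tan(α/2) ≈ 0.93252, so f ≈ 6.14 / 1.86503 ≈ 3.2922 mm.

3.29 mm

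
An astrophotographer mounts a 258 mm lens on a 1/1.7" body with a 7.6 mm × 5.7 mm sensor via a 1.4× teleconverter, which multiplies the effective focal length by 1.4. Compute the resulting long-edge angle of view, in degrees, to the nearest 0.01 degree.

Effective focal length f = 258 × 1.4 = 361.2 mm.
α = 2·arctan(7.6 / (2 × 361.2)) = 2·arctan(0.01052) ≈ 1.2055°.

1.21°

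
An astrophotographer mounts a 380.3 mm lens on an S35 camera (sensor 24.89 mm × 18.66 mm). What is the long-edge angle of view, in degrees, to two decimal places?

3.75°

Angle of view α = 2·arctan(w/2f) with w = 24.89 mm and f = 380.3 mm.
w/2f = 0.03272; arctan(0.03272) ≈ 1.8743°, so α ≈ 3.7486°.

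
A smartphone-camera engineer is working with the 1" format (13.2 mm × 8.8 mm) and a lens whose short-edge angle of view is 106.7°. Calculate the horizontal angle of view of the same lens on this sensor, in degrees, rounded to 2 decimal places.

127.24°

From the short-edge AOV: f = 8.8 / (2·tan(53.35°)) = 8.8 / 2.68810 ≈ 3.2737 mm.
Horizontal AOV = 2·arctan(13.2 / (2 × 3.2737)) = 2·arctan(2.01607) ≈ 127.2359°.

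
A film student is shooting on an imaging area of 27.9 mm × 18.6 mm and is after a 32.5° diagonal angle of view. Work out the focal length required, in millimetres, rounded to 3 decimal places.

57.521 mm

Sensor diagonal = √(27.9² + 18.6²) = √1124.3700 ≈ 33.5316 mm.
From α = 2·arctan(d/2f) we get f = d / (2·tan(α/2)).
With d = 33.5316 mm and α/2 = 16.25°, tan(α/2) ≈ 0.29147, so f ≈ 33.5316 / 0.58295 ≈ 57.5209 mm.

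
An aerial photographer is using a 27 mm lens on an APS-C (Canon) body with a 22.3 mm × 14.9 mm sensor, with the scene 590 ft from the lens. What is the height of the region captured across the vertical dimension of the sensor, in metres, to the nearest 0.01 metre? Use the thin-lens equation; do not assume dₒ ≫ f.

dₒ: 590 ft × 304.8 mm/ft = 179831.99 mm.
Similar triangles through the lens centre give W/dₒ = h/dᵢ; with 1/f = 1/dₒ + 1/dᵢ this gives W = h·(dₒ − f)/f.
W = 14.9 mm × (179832 − 27) / 27 = 14.9 × 6659.4442 ≈ 99225.719 mm = 99.2257 m.

99.23 m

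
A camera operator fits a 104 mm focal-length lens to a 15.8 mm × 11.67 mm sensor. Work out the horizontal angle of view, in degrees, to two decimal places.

8.69°

Angle of view α = 2·arctan(w/2f) with w = 15.8 mm and f = 104 mm.
w/2f = 0.07596; arctan(0.07596) ≈ 4.3439°, so α ≈ 8.6879°.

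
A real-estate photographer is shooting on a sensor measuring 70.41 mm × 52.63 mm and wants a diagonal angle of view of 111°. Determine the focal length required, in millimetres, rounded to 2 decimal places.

Sensor diagonal = √(70.41² + 52.63²) = √7727.4850 ≈ 87.9061 mm.
From α = 2·arctan(d/2f) we get f = d / (2·tan(α/2)).
With d = 87.9061 mm and α/2 = 55.5°, tan(α/2) ≈ 1.45501, so f ≈ 87.9061 / 2.91002 ≈ 30.2081 mm.

30.21 mm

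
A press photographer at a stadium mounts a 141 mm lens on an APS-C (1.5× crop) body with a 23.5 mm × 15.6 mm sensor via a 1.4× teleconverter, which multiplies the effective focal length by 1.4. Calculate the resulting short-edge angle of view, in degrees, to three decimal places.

Effective focal length f = 141 × 1.4 = 197.4 mm.
α = 2·arctan(15.6 / (2 × 197.4)) = 2·arctan(0.03951) ≈ 4.5256°.

4.526°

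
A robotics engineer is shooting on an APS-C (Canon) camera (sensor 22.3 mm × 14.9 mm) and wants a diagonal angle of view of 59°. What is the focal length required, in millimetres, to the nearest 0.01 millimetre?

Sensor diagonal = √(22.3² + 14.9²) = √719.3000 ≈ 26.8198 mm.
From α = 2·arctan(d/2f) we get f = d / (2·tan(α/2)).
With d = 26.8198 mm and α/2 = 29.5°, tan(α/2) ≈ 0.56577, so f ≈ 26.8198 / 1.13155 ≈ 23.7019 mm.

23.70 mm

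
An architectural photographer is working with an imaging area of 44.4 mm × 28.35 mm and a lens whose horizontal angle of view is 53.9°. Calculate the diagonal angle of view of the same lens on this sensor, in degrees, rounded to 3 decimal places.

From the horizontal AOV: f = 44.4 / (2·tan(26.95°)) = 44.4 / 1.01685 ≈ 43.6641 mm.
Sensor diagonal = √(44.4² + 28.35²) = √2775.0825 ≈ 52.6791 mm.
Diagonal AOV = 2·arctan(52.6791 / (2 × 43.6641)) = 2·arctan(0.60323) ≈ 62.1993°.

62.199°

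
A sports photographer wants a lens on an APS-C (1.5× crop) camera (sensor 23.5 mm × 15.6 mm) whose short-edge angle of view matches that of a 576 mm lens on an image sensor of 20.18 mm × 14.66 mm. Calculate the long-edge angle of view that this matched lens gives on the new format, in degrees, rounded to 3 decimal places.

Equal short-edge AOV ⇒ f₂ = f₁ · 15.6/14.66 = 576 × 1.06412 ≈ 612.9332 mm.
Long-edge AOV on the new format = 2·arctan(23.5 / (2 × 612.9332)) = 2·arctan(0.01917) ≈ 2.1965°.

2.196°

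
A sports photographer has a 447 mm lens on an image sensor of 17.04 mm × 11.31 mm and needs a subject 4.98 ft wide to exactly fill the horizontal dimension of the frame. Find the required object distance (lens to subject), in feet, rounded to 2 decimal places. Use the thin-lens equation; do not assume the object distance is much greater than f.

W: 4.98 ft × 304.8 mm/ft = 1517.90 mm.
Magnification m = w/W = dᵢ/dₒ; combined with 1/f = 1/dₒ + 1/dᵢ this gives dₒ = f·(1 + W/w).
dₒ = 447 mm × (1 + 1517.9/17.04) = 447 × 90.0789 ≈ 40265.255 mm = 40265.255/304.8 ft = 132.104 ft.

132.10 ft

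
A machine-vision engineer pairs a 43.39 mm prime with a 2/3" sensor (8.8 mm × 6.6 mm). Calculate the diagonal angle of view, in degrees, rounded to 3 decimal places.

14.448°

Sensor diagonal = √(8.8² + 6.6²) = √121.0000 ≈ 11.0000 mm.
Angle of view α = 2·arctan(d/2f) with d = 11.0000 mm and f = 43.39 mm.
d/2f = 0.12676; arctan(0.12676) ≈ 7.2241°, so α ≈ 14.4483°.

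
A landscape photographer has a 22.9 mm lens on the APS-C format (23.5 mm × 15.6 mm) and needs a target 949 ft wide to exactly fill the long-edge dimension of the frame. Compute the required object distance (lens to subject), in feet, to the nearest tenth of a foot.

924.8 ft

W: 949 ft × 304.8 mm/ft = 289255.19 mm.
Magnification m = w/W = dᵢ/dₒ; combined with 1/f = 1/dₒ + 1/dᵢ this gives dₒ = f·(1 + W/w).
dₒ = 22.9 mm × (1 + 289255/23.5) = 22.9 × 12309.7315 ≈ 281892.852 mm = 281892.852/304.8 ft = 924.845 ft.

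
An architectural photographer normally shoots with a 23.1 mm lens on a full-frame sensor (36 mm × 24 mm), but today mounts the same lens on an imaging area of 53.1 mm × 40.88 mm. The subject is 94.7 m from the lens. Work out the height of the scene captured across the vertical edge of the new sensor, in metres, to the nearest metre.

168 m

The focal length stays 23.1 mm; the relevant sensor dimension is now h = 40.88 mm. Object distance dₒ = 94.7 m = 94700 mm.
Thin-lens field height W = h·(dₒ − f)/f = 40.88 × (94700 − 23.1)/23.1 ≈ 167549.423 mm = 167.549 m.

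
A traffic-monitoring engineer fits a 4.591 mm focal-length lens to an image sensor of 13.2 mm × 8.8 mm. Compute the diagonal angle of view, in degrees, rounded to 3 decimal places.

Sensor diagonal = √(13.2² + 8.8²) = √251.6800 ≈ 15.8644 mm.
Angle of view α = 2·arctan(d/2f) with d = 15.8644 mm and f = 4.591 mm.
d/2f = 1.72777; arctan(1.72777) ≈ 59.9386°, so α ≈ 119.8773°.

119.877°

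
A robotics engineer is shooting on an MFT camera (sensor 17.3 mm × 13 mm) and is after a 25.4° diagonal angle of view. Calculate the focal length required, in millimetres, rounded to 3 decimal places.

Sensor diagonal = √(17.3² + 13²) = √468.2900 ≈ 21.6400 mm.
From α = 2·arctan(d/2f) we get f = d / (2·tan(α/2)).
With d = 21.6400 mm and α/2 = 12.7°, tan(α/2) ≈ 0.22536, so f ≈ 21.6400 / 0.45072 ≈ 48.0121 mm.

48.012 mm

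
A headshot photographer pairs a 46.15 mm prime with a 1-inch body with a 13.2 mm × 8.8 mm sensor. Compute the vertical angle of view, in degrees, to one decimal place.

10.9°

Angle of view α = 2·arctan(h/2f) with h = 8.8 mm and f = 46.15 mm.
h/2f = 0.09534; arctan(0.09534) ≈ 5.4462°, so α ≈ 10.8924°.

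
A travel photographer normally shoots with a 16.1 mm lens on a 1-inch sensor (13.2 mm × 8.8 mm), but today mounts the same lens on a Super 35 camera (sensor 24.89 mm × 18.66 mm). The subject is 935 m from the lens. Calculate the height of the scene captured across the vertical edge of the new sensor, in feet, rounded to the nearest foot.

The focal length stays 16.1 mm; the relevant sensor dimension is now h = 18.66 mm. Object distance dₒ = 935 m = 935000 mm.
Thin-lens field height W = h·(dₒ − f)/f = 18.66 × (935000 − 16.1)/16.1 ≈ 1083652.147 mm = 1083652.147/304.8 ft = 3555.29 ft.

3555 ft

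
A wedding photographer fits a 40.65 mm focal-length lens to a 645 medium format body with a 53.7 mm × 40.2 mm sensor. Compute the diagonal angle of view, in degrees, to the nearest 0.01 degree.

79.05°

Sensor diagonal = √(53.7² + 40.2²) = √4499.7300 ≈ 67.0800 mm.
Angle of view α = 2·arctan(d/2f) with d = 67.0800 mm and f = 40.65 mm.
d/2f = 0.82509; arctan(0.82509) ≈ 39.5258°, so α ≈ 79.0516°.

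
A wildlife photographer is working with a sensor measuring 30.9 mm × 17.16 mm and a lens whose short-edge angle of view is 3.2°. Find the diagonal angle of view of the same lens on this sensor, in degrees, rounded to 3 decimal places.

6.586°

From the short-edge AOV: f = 17.16 / (2·tan(1.6°)) = 17.16 / 0.05587 ≈ 307.1687 mm.
Sensor diagonal = √(30.9² + 17.16²) = √1249.2756 ≈ 35.3451 mm.
Diagonal AOV = 2·arctan(35.3451 / (2 × 307.1687)) = 2·arctan(0.05753) ≈ 6.5856°.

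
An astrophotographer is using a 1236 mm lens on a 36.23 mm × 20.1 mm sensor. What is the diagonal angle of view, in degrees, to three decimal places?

Sensor diagonal = √(36.23² + 20.1²) = √1716.6229 ≈ 41.4321 mm.
Angle of view α = 2·arctan(d/2f) with d = 41.4321 mm and f = 1236 mm.
d/2f = 0.01676; arctan(0.01676) ≈ 0.9602°, so α ≈ 1.9204°.

1.920°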